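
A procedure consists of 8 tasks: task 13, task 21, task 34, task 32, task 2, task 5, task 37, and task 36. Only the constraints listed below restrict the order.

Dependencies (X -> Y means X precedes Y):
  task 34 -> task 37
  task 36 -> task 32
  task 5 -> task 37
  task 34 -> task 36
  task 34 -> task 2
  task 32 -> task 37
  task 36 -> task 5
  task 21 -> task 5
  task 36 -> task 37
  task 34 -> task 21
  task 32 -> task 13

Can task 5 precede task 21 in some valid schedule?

Following task 21 → task 5, task 21 must precede task 5 in every valid ordering.
Hence task 5 can never be scheduled before task 21.

No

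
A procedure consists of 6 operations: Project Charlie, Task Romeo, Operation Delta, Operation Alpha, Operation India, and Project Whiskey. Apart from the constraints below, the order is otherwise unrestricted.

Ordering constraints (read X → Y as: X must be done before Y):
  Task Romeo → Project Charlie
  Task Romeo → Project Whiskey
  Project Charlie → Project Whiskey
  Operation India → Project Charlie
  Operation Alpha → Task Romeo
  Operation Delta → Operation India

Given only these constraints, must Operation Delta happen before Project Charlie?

Yes

Chaining the stated constraints: Operation Delta → Operation India → Project Charlie.
Hence Operation Delta necessarily comes before Project Charlie.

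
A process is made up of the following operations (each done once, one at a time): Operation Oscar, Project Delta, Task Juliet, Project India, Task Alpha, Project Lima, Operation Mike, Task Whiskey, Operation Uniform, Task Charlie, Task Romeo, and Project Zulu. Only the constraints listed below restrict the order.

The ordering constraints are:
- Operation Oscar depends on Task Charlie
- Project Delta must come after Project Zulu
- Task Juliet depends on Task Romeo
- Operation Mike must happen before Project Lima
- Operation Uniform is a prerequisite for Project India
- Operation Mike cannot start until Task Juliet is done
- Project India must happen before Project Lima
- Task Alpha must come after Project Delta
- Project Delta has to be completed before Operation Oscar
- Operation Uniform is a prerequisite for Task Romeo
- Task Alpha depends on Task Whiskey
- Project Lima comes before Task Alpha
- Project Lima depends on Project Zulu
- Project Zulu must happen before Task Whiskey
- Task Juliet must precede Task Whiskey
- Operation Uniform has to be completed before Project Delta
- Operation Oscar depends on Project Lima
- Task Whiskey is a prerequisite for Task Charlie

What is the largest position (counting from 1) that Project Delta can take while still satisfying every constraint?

Every operation that must follow Project Delta has to come after it. Tracing all chains starting from Project Delta, those operations are: Operation Oscar, Task Alpha — 2 in total.
With 2 mandatory successors out of 12 operations total, the latest slot for Project Delta is 12−2 = 10, and it's reachable by doing all non-successors before Project Delta.

10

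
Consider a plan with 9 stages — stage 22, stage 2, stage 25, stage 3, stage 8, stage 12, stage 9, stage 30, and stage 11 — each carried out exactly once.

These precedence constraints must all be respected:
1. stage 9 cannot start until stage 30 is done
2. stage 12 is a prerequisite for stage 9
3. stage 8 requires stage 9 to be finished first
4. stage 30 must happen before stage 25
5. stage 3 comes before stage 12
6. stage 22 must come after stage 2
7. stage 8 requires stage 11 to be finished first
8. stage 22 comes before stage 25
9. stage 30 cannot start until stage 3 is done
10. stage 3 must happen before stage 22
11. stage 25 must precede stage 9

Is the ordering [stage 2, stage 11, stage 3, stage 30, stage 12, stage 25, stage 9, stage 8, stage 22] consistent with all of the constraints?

No

Here stage 22 comes after stage 25.
Since stage 22 is required before stage 25, the ordering is invalid.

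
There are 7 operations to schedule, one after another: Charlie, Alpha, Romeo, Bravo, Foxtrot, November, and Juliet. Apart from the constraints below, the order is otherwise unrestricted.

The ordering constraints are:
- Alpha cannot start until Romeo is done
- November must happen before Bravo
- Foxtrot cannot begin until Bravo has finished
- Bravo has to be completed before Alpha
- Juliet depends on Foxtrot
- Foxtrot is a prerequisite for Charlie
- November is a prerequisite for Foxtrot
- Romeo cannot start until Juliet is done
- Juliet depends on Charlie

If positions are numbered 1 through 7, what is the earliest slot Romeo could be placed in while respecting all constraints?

The operations that are forced before Romeo, directly or transitively, are Charlie, Bravo, Foxtrot, November, Juliet. That's 5 operations.
So at minimum 5 operations come before Romeo, putting Romeo no earlier than position 6. That position is achievable by scheduling exactly those predecessors first.

6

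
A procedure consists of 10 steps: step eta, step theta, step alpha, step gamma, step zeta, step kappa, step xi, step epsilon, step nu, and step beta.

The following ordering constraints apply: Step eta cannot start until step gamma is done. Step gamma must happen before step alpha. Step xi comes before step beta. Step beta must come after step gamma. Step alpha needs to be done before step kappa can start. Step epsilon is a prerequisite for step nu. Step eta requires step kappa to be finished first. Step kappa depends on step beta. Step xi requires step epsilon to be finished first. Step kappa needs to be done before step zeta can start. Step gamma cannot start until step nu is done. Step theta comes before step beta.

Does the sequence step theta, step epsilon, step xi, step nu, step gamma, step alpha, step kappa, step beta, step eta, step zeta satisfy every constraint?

Here step beta comes after step kappa.
But one of the constraints requires step beta before step kappa, so this ordering violates it.

No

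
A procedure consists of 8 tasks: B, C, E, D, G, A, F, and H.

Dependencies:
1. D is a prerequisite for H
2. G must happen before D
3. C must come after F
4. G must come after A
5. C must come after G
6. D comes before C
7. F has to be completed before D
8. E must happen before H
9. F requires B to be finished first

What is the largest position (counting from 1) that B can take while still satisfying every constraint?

4

Every task that must follow B has to come after it. Tracing all chains starting from B, those tasks are: C, D, F, H — 4 in total.
So at least 4 tasks follow B, putting B no later than position 4. That position is achievable by scheduling everything else first.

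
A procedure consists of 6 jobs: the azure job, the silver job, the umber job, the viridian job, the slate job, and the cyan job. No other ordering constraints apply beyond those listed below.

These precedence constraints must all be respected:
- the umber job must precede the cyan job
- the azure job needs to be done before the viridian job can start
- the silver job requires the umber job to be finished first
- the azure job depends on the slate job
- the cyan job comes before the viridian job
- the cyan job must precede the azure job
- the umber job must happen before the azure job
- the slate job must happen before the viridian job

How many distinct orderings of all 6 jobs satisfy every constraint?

14

The jobs with no prerequisites are the umber job, the slate job; any of them can be placed first.
Enumerating by repeatedly choosing an available job (one whose prerequisites are all placed) gives 14 distinct complete orderings.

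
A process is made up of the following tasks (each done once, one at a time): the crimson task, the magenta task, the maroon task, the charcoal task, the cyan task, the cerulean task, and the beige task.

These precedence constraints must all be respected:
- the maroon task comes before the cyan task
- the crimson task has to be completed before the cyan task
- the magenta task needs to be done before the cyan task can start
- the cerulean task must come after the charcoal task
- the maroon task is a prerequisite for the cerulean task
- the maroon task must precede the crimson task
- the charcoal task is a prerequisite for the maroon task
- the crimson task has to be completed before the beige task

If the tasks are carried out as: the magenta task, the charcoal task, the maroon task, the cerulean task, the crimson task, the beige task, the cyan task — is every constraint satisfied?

Yes

Every stated constraint is respected: the magenta task sits at position 1, ahead of the cyan task at position 7, and each of the other listed pairs likewise has the predecessor earlier in the sequence.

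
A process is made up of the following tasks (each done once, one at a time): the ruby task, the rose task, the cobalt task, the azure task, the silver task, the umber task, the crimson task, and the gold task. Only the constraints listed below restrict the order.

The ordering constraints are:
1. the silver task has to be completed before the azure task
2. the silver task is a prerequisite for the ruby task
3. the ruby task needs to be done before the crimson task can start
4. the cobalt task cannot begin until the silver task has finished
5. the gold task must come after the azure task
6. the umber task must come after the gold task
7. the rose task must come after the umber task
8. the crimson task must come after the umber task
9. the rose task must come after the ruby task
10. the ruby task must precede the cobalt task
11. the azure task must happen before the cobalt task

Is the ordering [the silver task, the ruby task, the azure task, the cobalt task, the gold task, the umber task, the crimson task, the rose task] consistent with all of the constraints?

Going through the constraints one by one, each required predecessor appears earlier in the sequence than its dependent — e.g. the ruby task (position 2) is before the rose task (position 8), as required.

Yes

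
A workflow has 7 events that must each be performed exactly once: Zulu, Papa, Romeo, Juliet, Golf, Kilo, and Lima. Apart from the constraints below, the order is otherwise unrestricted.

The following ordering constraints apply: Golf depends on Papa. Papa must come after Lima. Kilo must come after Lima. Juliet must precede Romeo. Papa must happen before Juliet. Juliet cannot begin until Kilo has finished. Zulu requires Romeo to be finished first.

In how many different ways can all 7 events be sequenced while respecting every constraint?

Only Lima has no prerequisites, so it must go first.
Counting all ways to extend the partial order to a total order gives 9.

9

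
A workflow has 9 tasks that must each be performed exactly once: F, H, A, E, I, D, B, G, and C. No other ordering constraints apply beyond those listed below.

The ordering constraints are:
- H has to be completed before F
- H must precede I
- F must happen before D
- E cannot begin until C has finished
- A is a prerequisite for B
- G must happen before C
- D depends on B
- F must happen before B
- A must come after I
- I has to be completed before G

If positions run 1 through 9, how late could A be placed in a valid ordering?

Every task that must follow A has to come after it. Tracing all chains starting from A, those tasks are: D, B — 2 in total.
So at least 2 tasks follow A, putting A no later than position 7. That position is achievable by scheduling everything else first.

7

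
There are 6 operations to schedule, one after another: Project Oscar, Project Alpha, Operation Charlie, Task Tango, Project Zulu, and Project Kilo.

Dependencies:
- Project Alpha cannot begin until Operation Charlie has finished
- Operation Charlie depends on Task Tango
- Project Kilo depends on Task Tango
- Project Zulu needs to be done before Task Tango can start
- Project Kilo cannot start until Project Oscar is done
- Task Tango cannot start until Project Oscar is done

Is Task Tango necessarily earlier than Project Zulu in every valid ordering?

No

There is a chain Project Zulu → Task Tango, which puts Project Zulu before Task Tango.
So Task Tango does not have to come before Project Zulu — it cannot.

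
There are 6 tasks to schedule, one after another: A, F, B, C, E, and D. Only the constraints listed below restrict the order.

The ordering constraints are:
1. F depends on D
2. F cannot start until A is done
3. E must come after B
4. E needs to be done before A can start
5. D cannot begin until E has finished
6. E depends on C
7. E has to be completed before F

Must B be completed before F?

Yes

Chaining the stated constraints: B → E → F.
Hence B necessarily comes before F.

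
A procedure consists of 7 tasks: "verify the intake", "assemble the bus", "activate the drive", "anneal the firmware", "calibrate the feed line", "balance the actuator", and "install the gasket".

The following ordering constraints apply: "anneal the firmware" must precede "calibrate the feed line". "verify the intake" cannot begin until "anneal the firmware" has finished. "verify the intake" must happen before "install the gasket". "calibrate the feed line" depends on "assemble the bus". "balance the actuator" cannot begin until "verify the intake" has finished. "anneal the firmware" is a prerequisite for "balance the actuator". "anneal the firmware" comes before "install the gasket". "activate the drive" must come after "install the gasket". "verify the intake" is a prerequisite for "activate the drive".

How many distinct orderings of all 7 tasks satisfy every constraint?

The tasks with no prerequisites are "assemble the bus", "anneal the firmware"; any of them can be placed first.
Enumerating by repeatedly choosing an available task (one whose prerequisites are all placed) gives 60 distinct complete orderings.

60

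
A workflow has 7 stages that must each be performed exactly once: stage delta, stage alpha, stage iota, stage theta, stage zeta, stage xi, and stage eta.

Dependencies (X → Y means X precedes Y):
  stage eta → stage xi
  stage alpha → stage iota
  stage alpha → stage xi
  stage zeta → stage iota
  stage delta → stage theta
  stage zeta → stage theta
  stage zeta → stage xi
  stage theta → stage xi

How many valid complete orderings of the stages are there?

136

The stages with no prerequisites are stage delta, stage alpha, stage zeta, stage eta; any of them can be placed first.
Systematically extending each partial ordering one stage at a time and counting, there are 136 complete orderings.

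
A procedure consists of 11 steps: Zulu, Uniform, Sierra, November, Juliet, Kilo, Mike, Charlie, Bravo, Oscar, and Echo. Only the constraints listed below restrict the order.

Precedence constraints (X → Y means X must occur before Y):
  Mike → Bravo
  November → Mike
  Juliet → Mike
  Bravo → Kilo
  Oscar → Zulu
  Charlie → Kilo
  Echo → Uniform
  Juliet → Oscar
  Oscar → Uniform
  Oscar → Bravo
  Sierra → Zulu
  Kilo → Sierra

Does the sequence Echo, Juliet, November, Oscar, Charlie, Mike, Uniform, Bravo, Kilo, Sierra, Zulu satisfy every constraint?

Checking each listed constraint against this order: for instance, Oscar is in position 4 and Zulu in position 11, so that constraint holds — and the remaining constraints check out the same way.

Yes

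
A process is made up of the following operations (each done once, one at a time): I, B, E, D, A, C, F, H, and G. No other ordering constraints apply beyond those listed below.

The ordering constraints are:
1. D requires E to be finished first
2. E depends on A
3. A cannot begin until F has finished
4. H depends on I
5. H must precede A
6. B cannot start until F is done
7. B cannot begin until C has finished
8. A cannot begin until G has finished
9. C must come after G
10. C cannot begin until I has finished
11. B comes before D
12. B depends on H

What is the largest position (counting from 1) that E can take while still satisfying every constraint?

8

Following the constraints forward from E, its only required successor is D.
So at least 1 operation follows E, putting E no later than position 8. That position is achievable by scheduling everything else first.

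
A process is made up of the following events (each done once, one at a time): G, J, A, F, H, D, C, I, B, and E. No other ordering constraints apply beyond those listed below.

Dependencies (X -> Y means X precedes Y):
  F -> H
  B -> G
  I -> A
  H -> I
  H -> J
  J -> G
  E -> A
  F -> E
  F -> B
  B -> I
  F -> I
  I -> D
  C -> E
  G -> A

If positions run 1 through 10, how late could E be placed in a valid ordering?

9

Following the constraints forward from E, its only required successor is A.
With 1 mandatory successor out of 10 events total, the latest slot for E is 10−1 = 9, and it's reachable by doing all non-successors before E.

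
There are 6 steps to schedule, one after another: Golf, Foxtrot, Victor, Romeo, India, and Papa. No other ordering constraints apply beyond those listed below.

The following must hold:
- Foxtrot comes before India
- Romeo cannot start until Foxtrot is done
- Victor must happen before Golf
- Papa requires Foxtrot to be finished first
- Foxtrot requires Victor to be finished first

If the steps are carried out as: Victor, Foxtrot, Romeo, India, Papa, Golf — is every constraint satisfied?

Yes

Every stated constraint is respected: Victor sits at position 1, ahead of Golf at position 6, and each of the other listed pairs likewise has the predecessor earlier in the sequence.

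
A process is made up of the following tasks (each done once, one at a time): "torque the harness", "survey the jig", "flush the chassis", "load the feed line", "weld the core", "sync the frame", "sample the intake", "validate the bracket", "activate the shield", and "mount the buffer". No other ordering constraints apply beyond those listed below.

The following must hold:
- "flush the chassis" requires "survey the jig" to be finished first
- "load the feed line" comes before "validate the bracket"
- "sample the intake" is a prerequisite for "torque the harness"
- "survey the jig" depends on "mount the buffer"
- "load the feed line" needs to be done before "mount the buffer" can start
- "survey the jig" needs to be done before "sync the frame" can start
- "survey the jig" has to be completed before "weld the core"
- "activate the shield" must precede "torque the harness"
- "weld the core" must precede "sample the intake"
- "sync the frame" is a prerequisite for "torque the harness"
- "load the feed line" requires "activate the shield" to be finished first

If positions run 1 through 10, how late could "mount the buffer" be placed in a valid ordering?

Every task that must follow "mount the buffer" has to come after it. Tracing all chains starting from "mount the buffer", those tasks are: "torque the harness", "survey the jig", "flush the chassis", "weld the core", "sync the frame", "sample the intake" — 6 in total.
With 6 mandatory successors out of 10 tasks total, the latest slot for "mount the buffer" is 10−6 = 4, and it's reachable by doing all non-successors before "mount the buffer".

4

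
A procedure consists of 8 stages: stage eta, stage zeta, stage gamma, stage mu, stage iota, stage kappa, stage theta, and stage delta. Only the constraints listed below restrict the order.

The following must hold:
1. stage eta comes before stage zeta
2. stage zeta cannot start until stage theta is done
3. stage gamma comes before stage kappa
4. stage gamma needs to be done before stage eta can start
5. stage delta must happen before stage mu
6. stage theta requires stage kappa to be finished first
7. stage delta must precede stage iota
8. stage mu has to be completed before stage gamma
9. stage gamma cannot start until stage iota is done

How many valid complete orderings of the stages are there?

6

Only stage delta has no prerequisites, so it must go first.
Systematically extending each partial ordering one stage at a time and counting, there are 6 complete orderings.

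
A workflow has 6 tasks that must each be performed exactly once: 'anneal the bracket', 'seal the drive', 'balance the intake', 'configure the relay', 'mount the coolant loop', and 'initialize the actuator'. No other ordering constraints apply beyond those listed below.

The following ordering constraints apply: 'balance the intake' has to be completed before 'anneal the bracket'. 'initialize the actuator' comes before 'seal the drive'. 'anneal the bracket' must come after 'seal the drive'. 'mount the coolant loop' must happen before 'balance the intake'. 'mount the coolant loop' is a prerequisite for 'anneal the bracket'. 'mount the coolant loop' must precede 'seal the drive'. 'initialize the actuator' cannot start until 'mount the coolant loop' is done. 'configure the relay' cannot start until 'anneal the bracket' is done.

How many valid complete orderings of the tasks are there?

'mount the coolant loop' is the only task with nothing required before it, so every ordering starts there.
Counting all ways to extend the partial order to a total order gives 3.

3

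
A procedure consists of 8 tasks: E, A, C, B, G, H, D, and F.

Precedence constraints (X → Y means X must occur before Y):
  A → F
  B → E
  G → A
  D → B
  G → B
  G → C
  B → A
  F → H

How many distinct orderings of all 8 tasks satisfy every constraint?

52

The tasks with no prerequisites are G, D; any of them can be placed first.
Enumerating by repeatedly choosing an available task (one whose prerequisites are all placed) gives 52 distinct complete orderings.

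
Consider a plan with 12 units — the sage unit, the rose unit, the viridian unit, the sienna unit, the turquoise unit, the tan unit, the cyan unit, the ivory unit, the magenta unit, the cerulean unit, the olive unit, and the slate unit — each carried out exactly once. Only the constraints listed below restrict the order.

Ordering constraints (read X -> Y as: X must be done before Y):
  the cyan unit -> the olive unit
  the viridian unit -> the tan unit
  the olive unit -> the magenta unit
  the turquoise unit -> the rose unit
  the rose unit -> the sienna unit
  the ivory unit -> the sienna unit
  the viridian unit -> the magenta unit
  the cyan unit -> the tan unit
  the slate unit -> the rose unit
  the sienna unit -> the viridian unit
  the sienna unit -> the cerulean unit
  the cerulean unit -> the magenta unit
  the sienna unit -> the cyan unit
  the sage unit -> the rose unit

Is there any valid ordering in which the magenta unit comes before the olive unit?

No

The constraints give a chain the olive unit → the magenta unit, which forces the olive unit before the magenta unit.
So no valid ordering can have the magenta unit before the olive unit.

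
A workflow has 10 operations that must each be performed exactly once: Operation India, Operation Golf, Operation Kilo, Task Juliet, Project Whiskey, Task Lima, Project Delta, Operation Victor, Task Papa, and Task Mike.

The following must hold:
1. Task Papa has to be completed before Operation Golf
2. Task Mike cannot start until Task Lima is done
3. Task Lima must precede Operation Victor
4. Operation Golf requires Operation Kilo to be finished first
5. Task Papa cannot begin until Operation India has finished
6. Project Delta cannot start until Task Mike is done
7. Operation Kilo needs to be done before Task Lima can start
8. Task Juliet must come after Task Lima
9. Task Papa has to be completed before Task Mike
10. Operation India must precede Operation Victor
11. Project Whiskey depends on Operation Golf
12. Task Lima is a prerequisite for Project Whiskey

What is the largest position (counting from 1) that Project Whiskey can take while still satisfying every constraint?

Nothing depends on Project Whiskey, so it can be the final operation, position 10.

10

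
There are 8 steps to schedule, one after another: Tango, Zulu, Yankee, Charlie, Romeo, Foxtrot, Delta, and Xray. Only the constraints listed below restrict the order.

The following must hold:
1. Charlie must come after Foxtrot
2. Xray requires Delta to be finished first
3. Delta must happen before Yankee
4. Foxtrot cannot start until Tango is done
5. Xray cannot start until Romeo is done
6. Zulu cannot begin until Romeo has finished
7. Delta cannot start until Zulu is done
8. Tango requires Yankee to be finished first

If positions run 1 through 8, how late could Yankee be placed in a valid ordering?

The steps that are forced after Yankee, directly or by a chain of constraints, are Tango, Charlie, Foxtrot. That's 3 steps.
So at least 3 steps follow Yankee, putting Yankee no later than position 5. That position is achievable by scheduling everything else first.

5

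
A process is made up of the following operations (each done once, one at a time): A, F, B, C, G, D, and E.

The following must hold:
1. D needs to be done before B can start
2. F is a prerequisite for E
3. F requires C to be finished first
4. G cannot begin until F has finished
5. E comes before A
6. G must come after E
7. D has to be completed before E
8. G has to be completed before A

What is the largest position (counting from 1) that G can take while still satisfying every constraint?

Following the constraints forward from G, its only required successor is A.
So at least 1 operation follows G, putting G no later than position 6. That position is achievable by scheduling everything else first.

6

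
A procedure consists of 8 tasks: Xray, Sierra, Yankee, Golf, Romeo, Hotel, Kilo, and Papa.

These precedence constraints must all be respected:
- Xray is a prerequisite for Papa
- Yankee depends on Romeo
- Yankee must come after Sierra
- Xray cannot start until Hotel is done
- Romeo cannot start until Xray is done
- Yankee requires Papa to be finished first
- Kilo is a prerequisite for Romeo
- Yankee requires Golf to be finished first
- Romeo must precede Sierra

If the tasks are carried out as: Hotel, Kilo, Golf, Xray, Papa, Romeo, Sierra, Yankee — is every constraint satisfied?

Yes

Going through the constraints one by one, each required predecessor appears earlier in the sequence than its dependent — e.g. Golf (position 3) is before Yankee (position 8), as required.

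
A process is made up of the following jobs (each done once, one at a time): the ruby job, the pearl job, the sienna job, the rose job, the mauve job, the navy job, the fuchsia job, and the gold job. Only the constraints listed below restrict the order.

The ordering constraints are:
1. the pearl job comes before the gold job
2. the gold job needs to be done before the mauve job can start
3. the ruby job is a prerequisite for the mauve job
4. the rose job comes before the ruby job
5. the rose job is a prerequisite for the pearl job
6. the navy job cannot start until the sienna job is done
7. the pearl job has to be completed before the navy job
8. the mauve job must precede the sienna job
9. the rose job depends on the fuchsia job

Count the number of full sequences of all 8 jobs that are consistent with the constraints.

Only the fuchsia job has no prerequisites, so it must go first.
Counting all ways to extend the partial order to a total order gives 3.

3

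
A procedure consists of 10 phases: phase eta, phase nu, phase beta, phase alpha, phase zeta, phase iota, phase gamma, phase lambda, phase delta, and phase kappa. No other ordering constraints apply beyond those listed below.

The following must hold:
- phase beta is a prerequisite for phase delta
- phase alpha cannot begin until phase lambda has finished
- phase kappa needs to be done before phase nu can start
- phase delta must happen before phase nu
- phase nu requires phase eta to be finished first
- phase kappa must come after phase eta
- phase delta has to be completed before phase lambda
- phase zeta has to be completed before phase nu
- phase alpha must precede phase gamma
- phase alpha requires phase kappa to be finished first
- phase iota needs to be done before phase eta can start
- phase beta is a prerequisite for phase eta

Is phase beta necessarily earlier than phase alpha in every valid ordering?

There is a constraint chain phase beta → phase delta → phase lambda → phase alpha.
That forces phase beta before phase alpha in every valid schedule.

Yes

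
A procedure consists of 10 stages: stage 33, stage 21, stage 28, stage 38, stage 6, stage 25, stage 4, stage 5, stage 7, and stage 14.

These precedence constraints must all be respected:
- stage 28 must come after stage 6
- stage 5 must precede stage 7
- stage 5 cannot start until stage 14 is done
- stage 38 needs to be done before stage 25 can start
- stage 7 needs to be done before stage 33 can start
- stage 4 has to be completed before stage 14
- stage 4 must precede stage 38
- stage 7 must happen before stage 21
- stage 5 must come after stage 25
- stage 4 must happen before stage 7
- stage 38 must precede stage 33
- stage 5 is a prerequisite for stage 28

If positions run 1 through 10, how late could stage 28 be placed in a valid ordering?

Stage 28 has no required successors, so nothing stops it from going last (position 10).

10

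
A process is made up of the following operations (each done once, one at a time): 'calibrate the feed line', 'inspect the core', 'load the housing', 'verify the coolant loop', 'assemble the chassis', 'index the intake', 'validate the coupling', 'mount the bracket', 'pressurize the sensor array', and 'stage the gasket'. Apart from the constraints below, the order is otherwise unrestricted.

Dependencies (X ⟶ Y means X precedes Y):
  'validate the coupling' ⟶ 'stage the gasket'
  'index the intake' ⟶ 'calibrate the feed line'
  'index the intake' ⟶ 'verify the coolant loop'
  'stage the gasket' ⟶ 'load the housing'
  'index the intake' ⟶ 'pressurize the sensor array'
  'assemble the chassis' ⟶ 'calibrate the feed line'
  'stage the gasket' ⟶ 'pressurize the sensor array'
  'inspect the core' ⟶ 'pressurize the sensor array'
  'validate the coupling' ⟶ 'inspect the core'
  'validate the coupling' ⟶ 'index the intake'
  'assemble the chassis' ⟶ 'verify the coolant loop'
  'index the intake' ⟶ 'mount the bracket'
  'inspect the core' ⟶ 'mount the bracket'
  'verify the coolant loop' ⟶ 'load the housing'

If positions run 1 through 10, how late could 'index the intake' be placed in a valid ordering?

5

Following every chain forward from 'index the intake', the operations that must come later are 'calibrate the feed line', 'load the housing', 'verify the coolant loop', 'mount the bracket', 'pressurize the sensor array' — 5 of them.
So at least 5 operations follow 'index the intake', putting 'index the intake' no later than position 5. That position is achievable by scheduling everything else first.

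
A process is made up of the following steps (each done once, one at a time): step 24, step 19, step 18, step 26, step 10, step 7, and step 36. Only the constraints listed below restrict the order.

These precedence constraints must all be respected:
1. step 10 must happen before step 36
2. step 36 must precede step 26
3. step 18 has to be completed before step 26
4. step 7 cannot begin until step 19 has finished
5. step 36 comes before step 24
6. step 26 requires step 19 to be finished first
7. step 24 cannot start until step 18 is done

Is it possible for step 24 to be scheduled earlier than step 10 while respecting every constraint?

No

Following step 10 → step 36 → step 24, step 10 must precede step 24 in every valid ordering.
Hence step 24 can never be scheduled before step 10.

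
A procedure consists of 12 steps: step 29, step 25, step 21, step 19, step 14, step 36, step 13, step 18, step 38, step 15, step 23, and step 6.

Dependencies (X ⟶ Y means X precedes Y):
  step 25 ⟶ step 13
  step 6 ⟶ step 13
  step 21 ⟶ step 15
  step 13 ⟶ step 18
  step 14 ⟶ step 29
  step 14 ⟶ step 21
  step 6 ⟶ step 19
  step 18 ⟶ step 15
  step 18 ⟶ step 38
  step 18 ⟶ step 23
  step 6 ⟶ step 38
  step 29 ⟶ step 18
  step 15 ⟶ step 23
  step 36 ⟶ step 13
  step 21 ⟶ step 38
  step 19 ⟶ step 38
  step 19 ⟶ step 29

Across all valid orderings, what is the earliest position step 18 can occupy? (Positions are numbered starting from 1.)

The steps that are forced before step 18, directly or transitively, are step 29, step 25, step 19, step 14, step 36, step 13, step 6. That's 7 steps.
With 7 mandatory predecessors, the earliest step 18 can sit is position 7+1 = 8, and placing just those 7 first achieves it.

8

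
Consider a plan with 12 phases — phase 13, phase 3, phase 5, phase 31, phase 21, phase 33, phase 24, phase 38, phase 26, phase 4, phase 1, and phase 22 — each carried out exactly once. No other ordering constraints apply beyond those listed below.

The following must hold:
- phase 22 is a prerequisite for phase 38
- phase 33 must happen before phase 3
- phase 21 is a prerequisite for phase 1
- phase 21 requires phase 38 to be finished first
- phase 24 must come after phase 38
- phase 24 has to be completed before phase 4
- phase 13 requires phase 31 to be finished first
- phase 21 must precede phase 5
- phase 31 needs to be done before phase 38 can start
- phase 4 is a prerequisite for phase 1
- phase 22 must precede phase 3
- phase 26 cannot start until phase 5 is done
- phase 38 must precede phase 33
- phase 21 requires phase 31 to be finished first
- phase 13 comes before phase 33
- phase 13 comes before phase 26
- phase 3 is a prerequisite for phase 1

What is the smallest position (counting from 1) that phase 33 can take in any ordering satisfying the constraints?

5

Every phase that must precede phase 33 has to come before it. Tracing all chains that end at phase 33, those phases are: phase 13, phase 31, phase 38, phase 22 — 4 in total.
With 4 mandatory predecessors, the earliest phase 33 can sit is position 4+1 = 5, and placing just those 4 first achieves it.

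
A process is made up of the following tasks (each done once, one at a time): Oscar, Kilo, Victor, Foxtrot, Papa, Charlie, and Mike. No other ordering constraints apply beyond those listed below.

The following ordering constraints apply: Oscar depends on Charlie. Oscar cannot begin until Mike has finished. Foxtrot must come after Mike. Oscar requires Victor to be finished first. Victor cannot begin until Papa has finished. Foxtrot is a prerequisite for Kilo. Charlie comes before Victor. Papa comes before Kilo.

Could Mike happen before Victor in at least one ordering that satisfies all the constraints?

Yes

Nothing in the constraints forces Victor before Mike — there is no chain from Victor to Mike.
That means at least one valid schedule has Mike before Victor.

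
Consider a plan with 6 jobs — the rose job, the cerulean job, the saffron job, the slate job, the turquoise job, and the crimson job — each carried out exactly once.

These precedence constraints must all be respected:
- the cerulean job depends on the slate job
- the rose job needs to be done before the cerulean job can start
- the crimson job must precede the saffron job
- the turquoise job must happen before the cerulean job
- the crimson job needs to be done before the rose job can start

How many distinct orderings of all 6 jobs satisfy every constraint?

52

3 jobs have no prerequisites (the slate job, the turquoise job, the crimson job), so any of them could come first.
Enumerating by repeatedly choosing an available job (one whose prerequisites are all placed) gives 52 distinct complete orderings.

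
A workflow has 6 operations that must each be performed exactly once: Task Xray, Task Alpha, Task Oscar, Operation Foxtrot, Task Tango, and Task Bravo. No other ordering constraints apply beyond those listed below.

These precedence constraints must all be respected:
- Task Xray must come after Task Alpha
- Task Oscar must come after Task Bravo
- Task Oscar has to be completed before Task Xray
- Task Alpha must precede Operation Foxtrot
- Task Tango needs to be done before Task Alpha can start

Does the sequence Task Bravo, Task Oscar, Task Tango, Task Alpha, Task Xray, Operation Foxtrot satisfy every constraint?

Yes

Checking each listed constraint against this order: for instance, Task Oscar is in position 2 and Task Xray in position 5, so that constraint holds — and the remaining constraints check out the same way.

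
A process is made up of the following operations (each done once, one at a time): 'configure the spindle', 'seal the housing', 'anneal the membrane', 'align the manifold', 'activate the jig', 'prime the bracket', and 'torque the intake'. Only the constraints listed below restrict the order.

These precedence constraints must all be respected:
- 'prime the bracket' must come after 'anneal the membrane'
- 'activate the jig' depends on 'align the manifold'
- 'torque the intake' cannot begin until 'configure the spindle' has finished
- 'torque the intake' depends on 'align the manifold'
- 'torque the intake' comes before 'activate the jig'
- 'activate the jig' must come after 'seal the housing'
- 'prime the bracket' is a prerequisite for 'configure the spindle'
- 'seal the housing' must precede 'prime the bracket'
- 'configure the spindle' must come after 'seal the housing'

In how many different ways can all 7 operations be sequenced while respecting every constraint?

10

The operations with no prerequisites are 'seal the housing', 'anneal the membrane', 'align the manifold'; any of them can be placed first.
Systematically extending each partial ordering one operation at a time and counting, there are 10 complete orderings.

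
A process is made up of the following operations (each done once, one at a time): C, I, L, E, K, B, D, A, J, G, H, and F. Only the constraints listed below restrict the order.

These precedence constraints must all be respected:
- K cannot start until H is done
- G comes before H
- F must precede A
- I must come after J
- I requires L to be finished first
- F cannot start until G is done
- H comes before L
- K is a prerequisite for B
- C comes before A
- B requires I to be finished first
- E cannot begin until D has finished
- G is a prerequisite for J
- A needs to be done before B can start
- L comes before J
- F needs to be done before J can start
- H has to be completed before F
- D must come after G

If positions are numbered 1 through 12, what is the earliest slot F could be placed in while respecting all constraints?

The operations that are forced before F, directly or transitively, are G, H. That's 2 operations.
With 2 mandatory predecessors, the earliest F can sit is position 2+1 = 3, and placing just those 2 first achieves it.

3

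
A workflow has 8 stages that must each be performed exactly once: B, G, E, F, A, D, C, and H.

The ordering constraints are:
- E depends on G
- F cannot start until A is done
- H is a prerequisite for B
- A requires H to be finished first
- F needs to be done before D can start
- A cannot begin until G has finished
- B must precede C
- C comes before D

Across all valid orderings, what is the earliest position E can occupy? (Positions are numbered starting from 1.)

The only stage forced before E (directly or transitively) is G.
So at minimum 1 stage comes before E, putting E no earlier than position 2. That position is achievable by scheduling exactly that predecessor first.

2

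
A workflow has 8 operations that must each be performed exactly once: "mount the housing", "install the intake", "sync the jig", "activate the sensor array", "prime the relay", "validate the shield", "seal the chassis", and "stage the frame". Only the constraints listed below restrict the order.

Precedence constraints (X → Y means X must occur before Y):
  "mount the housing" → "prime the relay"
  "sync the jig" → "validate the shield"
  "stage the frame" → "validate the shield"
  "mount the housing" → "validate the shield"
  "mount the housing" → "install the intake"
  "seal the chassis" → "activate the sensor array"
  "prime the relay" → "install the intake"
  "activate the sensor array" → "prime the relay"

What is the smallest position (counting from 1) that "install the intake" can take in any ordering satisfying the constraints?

Working backwards through the constraints from "install the intake", its full set of required predecessors is "mount the housing", "activate the sensor array", "prime the relay", "seal the chassis" — 4 of them.
With 4 mandatory predecessors, the earliest "install the intake" can sit is position 4+1 = 5, and placing just those 4 first achieves it.

5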